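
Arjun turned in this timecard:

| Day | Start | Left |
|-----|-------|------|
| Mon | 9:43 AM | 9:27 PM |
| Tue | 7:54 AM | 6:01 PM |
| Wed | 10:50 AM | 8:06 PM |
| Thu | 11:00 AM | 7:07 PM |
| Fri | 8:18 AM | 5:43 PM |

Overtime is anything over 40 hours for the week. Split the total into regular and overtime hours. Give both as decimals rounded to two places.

Regular 40.00 hours, overtime 8.65 hours

Mon: 9:43 AM–9:27 PM = 11 h 44 min
Tue: 7:54 AM–6:01 PM = 10 h 7 min
Wed: 10:50 AM–8:06 PM = 9 h 16 min
Thu: 11:00 AM–7:07 PM = 8 h 7 min
Fri: 8:18 AM–5:43 PM = 9 h 25 min
Total worked: 48 h 39 min = 48.65 h.
Threshold 40 h → overtime 8 h 39 min, regular 40 h 0 min.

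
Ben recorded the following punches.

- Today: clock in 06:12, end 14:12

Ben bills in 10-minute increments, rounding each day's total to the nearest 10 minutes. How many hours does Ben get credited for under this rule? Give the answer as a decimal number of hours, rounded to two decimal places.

Today: 06:12–14:12 = 8 h 0 min → rounds to 8 h 0 min

8.00 hours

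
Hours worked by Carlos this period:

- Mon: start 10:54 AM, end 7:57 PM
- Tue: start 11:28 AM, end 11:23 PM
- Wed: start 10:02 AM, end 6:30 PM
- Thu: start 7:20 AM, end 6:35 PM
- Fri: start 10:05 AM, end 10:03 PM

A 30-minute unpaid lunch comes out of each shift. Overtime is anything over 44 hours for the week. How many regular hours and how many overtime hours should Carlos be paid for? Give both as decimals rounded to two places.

Regular 44.00 hours, overtime 6.15 hours

Mon: 10:54 AM–7:57 PM = 9 h 3 min; less 30 min break → 8 h 33 min
Tue: 11:28 AM–11:23 PM = 11 h 55 min; less 30 min break → 11 h 25 min
Wed: 10:02 AM–6:30 PM = 8 h 28 min; less 30 min break → 7 h 58 min
Thu: 7:20 AM–6:35 PM = 11 h 15 min; less 30 min break → 10 h 45 min
Fri: 10:05 AM–10:03 PM = 11 h 58 min; less 30 min break → 11 h 28 min
Total worked: 50 h 9 min = 50.15 h.
Threshold 44 h → overtime 6 h 9 min, regular 44 h 0 min.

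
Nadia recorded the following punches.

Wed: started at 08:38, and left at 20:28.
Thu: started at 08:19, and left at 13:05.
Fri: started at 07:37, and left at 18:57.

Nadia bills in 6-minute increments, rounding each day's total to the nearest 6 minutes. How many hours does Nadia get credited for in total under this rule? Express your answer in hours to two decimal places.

27.90 hours

Wed: 08:38–20:28 = 11 h 50 min → rounds to 11 h 48 min
Thu: 08:19–13:05 = 4 h 46 min → rounds to 4 h 48 min
Fri: 07:37–18:57 = 11 h 20 min → rounds to 11 h 18 min
Total credited: 27 h 54 min.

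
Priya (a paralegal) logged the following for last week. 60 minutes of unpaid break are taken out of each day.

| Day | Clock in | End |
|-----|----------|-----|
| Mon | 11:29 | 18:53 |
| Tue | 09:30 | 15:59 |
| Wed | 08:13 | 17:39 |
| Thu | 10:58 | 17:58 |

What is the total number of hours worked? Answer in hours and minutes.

Mon: 11:29–18:53 = 7 h 24 min; less 60 min break → 6 h 24 min
Tue: 09:30–15:59 = 6 h 29 min; less 60 min break → 5 h 29 min
Wed: 08:13–17:39 = 9 h 26 min; less 60 min break → 8 h 26 min
Thu: 10:58–17:58 = 7 h 0 min; less 60 min break → 6 h 0 min
Total: 6 h 24 min + 5 h 29 min + 8 h 26 min + 6 h 0 min = 26 h 19 min.

26 h 19 min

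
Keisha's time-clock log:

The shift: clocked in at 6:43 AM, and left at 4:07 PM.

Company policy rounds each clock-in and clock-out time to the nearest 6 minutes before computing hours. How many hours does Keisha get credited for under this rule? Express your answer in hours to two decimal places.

The shift: in 6:43 AM→6:42 AM, out 4:07 PM→4:06 PM; 9 h 24 min

9.40 hours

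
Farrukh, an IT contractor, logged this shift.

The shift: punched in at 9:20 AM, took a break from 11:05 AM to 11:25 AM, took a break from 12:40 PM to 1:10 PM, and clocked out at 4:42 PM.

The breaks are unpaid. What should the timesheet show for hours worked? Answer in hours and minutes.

The shift: 9:20 AM–4:42 PM = 7 h 22 min; less 50 min break → 6 h 32 min

6 h 32 min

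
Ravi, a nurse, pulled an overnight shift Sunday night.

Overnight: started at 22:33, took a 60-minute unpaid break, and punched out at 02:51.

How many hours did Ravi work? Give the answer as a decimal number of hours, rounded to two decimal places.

Overnight: 22:33 → midnight = 1 h 27 min; midnight → 02:51 = 2 h 51 min; span 4 h 18 min; less 60 min break → 3 h 18 min

3.30 hours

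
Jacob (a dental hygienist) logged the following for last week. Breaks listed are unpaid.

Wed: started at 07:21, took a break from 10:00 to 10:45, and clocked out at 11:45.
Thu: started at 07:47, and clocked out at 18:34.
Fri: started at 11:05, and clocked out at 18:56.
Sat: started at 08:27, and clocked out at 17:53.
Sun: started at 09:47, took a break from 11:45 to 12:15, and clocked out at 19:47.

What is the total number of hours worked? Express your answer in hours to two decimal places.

41.22 hours

Wed: 07:21–11:45 = 4 h 24 min; less 45 min break → 3 h 39 min
Thu: 07:47–18:34 = 10 h 47 min
Fri: 11:05–18:56 = 7 h 51 min
Sat: 08:27–17:53 = 9 h 26 min
Sun: 09:47–19:47 = 10 h 0 min; less 30 min break → 9 h 30 min
Total: 3 h 39 min + 10 h 47 min + 7 h 51 min + 9 h 26 min + 9 h 30 min = 41 h 13 min.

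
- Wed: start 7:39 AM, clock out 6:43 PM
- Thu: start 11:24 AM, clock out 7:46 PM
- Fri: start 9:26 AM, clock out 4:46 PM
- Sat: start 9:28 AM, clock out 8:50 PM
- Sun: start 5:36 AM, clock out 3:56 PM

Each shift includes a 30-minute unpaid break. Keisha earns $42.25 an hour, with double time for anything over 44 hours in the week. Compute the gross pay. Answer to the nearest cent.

Wed: 7:39 AM–6:43 PM = 11 h 4 min; less 30 min break → 10 h 34 min
Thu: 11:24 AM–7:46 PM = 8 h 22 min; less 30 min break → 7 h 52 min
Fri: 9:26 AM–4:46 PM = 7 h 20 min; less 30 min break → 6 h 50 min
Sat: 9:28 AM–8:50 PM = 11 h 22 min; less 30 min break → 10 h 52 min
Sun: 5:36 AM–3:56 PM = 10 h 20 min; less 30 min break → 9 h 50 min
Total worked: 45 h 58 min = 2758 min.
Regular 44 h 0 min = 2640 min at $42.25/h; overtime 1 h 58 min = 118 min at $84.50/h.
Pay = (2640 × $42.25 + 118 × $84.50) ÷ 60 = $2025.18.

$2025.18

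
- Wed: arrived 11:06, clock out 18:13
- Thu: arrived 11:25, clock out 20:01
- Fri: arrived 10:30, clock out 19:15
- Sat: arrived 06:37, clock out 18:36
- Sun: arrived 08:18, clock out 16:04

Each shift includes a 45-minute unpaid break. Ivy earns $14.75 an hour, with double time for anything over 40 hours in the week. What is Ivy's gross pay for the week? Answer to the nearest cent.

$603.77

Wed: 11:06–18:13 = 7 h 7 min; less 45 min break → 6 h 22 min
Thu: 11:25–20:01 = 8 h 36 min; less 45 min break → 7 h 51 min
Fri: 10:30–19:15 = 8 h 45 min; less 45 min break → 8 h 0 min
Sat: 06:37–18:36 = 11 h 59 min; less 45 min break → 11 h 14 min
Sun: 08:18–16:04 = 7 h 46 min; less 45 min break → 7 h 1 min
Total worked: 40 h 28 min = 2428 min.
Regular 40 h 0 min = 2400 min at $14.75/h; overtime 0 h 28 min = 28 min at $29.50/h.
Pay = (2400 × $14.75 + 28 × $29.50) ÷ 60 = $603.77.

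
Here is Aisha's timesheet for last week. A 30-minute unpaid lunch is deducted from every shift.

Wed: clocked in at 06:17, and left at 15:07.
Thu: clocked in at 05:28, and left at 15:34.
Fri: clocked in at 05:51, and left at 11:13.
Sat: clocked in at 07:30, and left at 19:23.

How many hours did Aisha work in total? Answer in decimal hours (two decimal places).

Wed: 06:17–15:07 = 8 h 50 min; less 30 min break → 8 h 20 min
Thu: 05:28–15:34 = 10 h 6 min; less 30 min break → 9 h 36 min
Fri: 05:51–11:13 = 5 h 22 min; less 30 min break → 4 h 52 min
Sat: 07:30–19:23 = 11 h 53 min; less 30 min break → 11 h 23 min
Total: 8 h 20 min + 9 h 36 min + 4 h 52 min + 11 h 23 min = 34 h 11 min.

34.18 hours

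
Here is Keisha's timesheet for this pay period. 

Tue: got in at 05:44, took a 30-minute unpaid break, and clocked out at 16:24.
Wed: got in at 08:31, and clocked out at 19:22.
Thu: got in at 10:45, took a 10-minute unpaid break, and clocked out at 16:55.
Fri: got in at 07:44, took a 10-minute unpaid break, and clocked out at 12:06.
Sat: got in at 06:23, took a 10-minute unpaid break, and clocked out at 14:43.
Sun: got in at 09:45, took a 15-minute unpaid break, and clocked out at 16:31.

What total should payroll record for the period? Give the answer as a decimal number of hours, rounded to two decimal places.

45.90 hours

Tue: 05:44–16:24 = 10 h 40 min; less 30 min break → 10 h 10 min
Wed: 08:31–19:22 = 10 h 51 min
Thu: 10:45–16:55 = 6 h 10 min; less 10 min break → 6 h 0 min
Fri: 07:44–12:06 = 4 h 22 min; less 10 min break → 4 h 12 min
Sat: 06:23–14:43 = 8 h 20 min; less 10 min break → 8 h 10 min
Sun: 09:45–16:31 = 6 h 46 min; less 15 min break → 6 h 31 min
Total: 10 h 10 min + 10 h 51 min + 6 h 0 min + 4 h 12 min + 8 h 10 min + 6 h 31 min = 45 h 54 min.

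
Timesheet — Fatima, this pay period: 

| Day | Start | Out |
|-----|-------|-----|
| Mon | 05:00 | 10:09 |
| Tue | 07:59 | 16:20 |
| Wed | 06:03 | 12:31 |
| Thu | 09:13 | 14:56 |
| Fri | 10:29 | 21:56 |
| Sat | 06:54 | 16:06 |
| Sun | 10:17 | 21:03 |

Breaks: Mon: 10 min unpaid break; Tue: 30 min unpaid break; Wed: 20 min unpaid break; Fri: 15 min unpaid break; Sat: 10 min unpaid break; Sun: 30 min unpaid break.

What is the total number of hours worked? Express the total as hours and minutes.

55 h 11 min

Mon: 05:00–10:09 = 5 h 9 min; less 10 min break → 4 h 59 min
Tue: 07:59–16:20 = 8 h 21 min; less 30 min break → 7 h 51 min
Wed: 06:03–12:31 = 6 h 28 min; less 20 min break → 6 h 8 min
Thu: 09:13–14:56 = 5 h 43 min
Fri: 10:29–21:56 = 11 h 27 min; less 15 min break → 11 h 12 min
Sat: 06:54–16:06 = 9 h 12 min; less 10 min break → 9 h 2 min
Sun: 10:17–21:03 = 10 h 46 min; less 30 min break → 10 h 16 min
Total: 4 h 59 min + 7 h 51 min + 6 h 8 min + 5 h 43 min + 11 h 12 min + 9 h 2 min + 10 h 16 min = 55 h 11 min.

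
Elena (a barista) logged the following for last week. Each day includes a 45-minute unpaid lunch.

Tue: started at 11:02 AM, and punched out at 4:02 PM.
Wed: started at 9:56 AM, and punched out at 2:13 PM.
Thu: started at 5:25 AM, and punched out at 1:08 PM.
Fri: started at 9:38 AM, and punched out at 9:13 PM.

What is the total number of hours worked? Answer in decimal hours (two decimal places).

Tue: 11:02 AM–4:02 PM = 5 h 0 min; less 45 min break → 4 h 15 min
Wed: 9:56 AM–2:13 PM = 4 h 17 min; less 45 min break → 3 h 32 min
Thu: 5:25 AM–1:08 PM = 7 h 43 min; less 45 min break → 6 h 58 min
Fri: 9:38 AM–9:13 PM = 11 h 35 min; less 45 min break → 10 h 50 min
Total: 4 h 15 min + 3 h 32 min + 6 h 58 min + 10 h 50 min = 25 h 35 min.

25.58 hours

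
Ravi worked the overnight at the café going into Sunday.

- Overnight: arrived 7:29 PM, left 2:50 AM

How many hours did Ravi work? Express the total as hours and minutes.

7 h 21 min

Overnight: 7:29 PM → midnight = 4 h 31 min; midnight → 2:50 AM = 2 h 50 min; span 7 h 21 min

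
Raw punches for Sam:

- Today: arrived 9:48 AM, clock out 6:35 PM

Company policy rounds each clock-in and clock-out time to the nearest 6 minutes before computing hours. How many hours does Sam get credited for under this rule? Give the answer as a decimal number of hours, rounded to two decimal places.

8.80 hours

Today: in 9:48 AM→9:48 AM, out 6:35 PM→6:36 PM; 8 h 48 min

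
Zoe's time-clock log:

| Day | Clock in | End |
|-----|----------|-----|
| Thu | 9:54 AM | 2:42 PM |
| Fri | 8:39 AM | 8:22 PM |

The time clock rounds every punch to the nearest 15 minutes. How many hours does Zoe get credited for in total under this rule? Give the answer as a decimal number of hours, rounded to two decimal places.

16.25 hours

Thu: in 9:54 AM→10:00 AM, out 2:42 PM→2:45 PM; 4 h 45 min
Fri: in 8:39 AM→8:45 AM, out 8:22 PM→8:15 PM; 11 h 30 min
Total credited: 16 h 15 min.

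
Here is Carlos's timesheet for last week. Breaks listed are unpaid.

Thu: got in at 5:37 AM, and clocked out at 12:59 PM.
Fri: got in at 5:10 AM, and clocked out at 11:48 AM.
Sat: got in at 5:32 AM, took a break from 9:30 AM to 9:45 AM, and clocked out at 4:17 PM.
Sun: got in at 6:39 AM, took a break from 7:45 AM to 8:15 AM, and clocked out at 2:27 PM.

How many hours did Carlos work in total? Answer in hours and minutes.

31 h 48 min

Thu: 5:37 AM–12:59 PM = 7 h 22 min
Fri: 5:10 AM–11:48 AM = 6 h 38 min
Sat: 5:32 AM–4:17 PM = 10 h 45 min; less 15 min break → 10 h 30 min
Sun: 6:39 AM–2:27 PM = 7 h 48 min; less 30 min break → 7 h 18 min
Total: 7 h 22 min + 6 h 38 min + 10 h 30 min + 7 h 18 min = 31 h 48 min.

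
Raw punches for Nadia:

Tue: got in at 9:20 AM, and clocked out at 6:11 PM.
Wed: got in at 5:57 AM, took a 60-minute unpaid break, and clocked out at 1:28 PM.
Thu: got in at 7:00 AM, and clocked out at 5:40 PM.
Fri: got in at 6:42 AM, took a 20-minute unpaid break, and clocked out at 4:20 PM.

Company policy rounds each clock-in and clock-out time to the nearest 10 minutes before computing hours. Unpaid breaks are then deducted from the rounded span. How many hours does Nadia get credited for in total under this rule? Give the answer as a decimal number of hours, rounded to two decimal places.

Tue: in 9:20 AM→9:20 AM, out 6:11 PM→6:10 PM; 8 h 50 min
Wed: in 5:57 AM→6:00 AM, out 1:28 PM→1:30 PM; 7 h 30 min − 60 min = 6 h 30 min
Thu: in 7:00 AM→7:00 AM, out 5:40 PM→5:40 PM; 10 h 40 min
Fri: in 6:42 AM→6:40 AM, out 4:20 PM→4:20 PM; 9 h 40 min − 20 min = 9 h 20 min
Total credited: 35 h 20 min.

35.33 hours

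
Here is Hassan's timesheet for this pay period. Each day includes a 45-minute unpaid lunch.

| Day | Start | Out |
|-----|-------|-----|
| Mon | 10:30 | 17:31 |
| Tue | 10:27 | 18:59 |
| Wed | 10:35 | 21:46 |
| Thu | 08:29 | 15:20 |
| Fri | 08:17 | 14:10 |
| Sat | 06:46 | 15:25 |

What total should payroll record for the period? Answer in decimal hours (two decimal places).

43.62 hours

Mon: 10:30–17:31 = 7 h 1 min; less 45 min break → 6 h 16 min
Tue: 10:27–18:59 = 8 h 32 min; less 45 min break → 7 h 47 min
Wed: 10:35–21:46 = 11 h 11 min; less 45 min break → 10 h 26 min
Thu: 08:29–15:20 = 6 h 51 min; less 45 min break → 6 h 6 min
Fri: 08:17–14:10 = 5 h 53 min; less 45 min break → 5 h 8 min
Sat: 06:46–15:25 = 8 h 39 min; less 45 min break → 7 h 54 min
Total: 6 h 16 min + 7 h 47 min + 10 h 26 min + 6 h 6 min + 5 h 8 min + 7 h 54 min = 43 h 37 min.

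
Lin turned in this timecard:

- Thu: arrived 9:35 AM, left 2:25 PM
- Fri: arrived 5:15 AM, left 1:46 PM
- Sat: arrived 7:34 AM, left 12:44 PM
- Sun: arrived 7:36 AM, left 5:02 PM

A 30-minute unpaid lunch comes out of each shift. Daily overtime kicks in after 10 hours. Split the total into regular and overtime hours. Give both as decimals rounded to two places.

Regular 25.95 hours, overtime 0.00 hours

Thu: 9:35 AM–2:25 PM = 4 h 50 min; less 30 min break → 4 h 20 min
Fri: 5:15 AM–1:46 PM = 8 h 31 min; less 30 min break → 8 h 1 min
Sat: 7:34 AM–12:44 PM = 5 h 10 min; less 30 min break → 4 h 40 min
Sun: 7:36 AM–5:02 PM = 9 h 26 min; less 30 min break → 8 h 56 min
Thu reg 4 h 20 min / OT 0 h 0 min; Fri reg 8 h 1 min / OT 0 h 0 min; Sat reg 4 h 40 min / OT 0 h 0 min; Sun reg 8 h 56 min / OT 0 h 0 min.
Totals: regular 25 h 57 min, overtime 0 h 0 min.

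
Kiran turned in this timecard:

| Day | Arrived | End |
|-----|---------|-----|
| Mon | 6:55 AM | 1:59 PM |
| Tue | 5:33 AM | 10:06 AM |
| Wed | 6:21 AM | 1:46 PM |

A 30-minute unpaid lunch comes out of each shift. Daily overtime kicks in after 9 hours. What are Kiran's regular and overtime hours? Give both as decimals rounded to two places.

Regular 17.53 hours, overtime 0.00 hours

Mon: 6:55 AM–1:59 PM = 7 h 4 min; less 30 min break → 6 h 34 min
Tue: 5:33 AM–10:06 AM = 4 h 33 min; less 30 min break → 4 h 3 min
Wed: 6:21 AM–1:46 PM = 7 h 25 min; less 30 min break → 6 h 55 min
Mon reg 6 h 34 min / OT 0 h 0 min; Tue reg 4 h 3 min / OT 0 h 0 min; Wed reg 6 h 55 min / OT 0 h 0 min.
Totals: regular 17 h 32 min, overtime 0 h 0 min.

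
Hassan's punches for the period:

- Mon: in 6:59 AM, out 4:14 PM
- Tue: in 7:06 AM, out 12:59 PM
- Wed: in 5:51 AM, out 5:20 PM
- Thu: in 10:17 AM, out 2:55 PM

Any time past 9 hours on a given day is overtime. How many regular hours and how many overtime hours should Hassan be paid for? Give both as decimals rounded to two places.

Mon: 6:59 AM–4:14 PM = 9 h 15 min
Tue: 7:06 AM–12:59 PM = 5 h 53 min
Wed: 5:51 AM–5:20 PM = 11 h 29 min
Thu: 10:17 AM–2:55 PM = 4 h 38 min
Mon reg 9 h 0 min / OT 0 h 15 min; Tue reg 5 h 53 min / OT 0 h 0 min; Wed reg 9 h 0 min / OT 2 h 29 min; Thu reg 4 h 38 min / OT 0 h 0 min.
Totals: regular 28 h 31 min, overtime 2 h 44 min.

Regular 28.52 hours, overtime 2.73 hours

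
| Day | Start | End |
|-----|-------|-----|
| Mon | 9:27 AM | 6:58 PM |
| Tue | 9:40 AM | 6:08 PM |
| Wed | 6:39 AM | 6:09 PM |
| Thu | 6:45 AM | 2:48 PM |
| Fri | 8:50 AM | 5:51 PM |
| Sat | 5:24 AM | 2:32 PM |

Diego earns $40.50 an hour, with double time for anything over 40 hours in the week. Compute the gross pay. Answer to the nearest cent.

$2890.35

Mon: 9:27 AM–6:58 PM = 9 h 31 min
Tue: 9:40 AM–6:08 PM = 8 h 28 min
Wed: 6:39 AM–6:09 PM = 11 h 30 min
Thu: 6:45 AM–2:48 PM = 8 h 3 min
Fri: 8:50 AM–5:51 PM = 9 h 1 min
Sat: 5:24 AM–2:32 PM = 9 h 8 min
Total worked: 55 h 41 min = 3341 min.
Regular 40 h 0 min = 2400 min at $40.50/h; overtime 15 h 41 min = 941 min at $81.00/h.
Pay = (2400 × $40.50 + 941 × $81.00) ÷ 60 = $2890.35.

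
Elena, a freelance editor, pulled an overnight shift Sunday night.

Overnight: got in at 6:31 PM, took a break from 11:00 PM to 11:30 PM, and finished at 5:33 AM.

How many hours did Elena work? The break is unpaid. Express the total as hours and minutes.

10 h 32 min

Overnight: 6:31 PM → midnight = 5 h 29 min; midnight → 5:33 AM = 5 h 33 min; span 11 h 2 min; less 30 min break → 10 h 32 min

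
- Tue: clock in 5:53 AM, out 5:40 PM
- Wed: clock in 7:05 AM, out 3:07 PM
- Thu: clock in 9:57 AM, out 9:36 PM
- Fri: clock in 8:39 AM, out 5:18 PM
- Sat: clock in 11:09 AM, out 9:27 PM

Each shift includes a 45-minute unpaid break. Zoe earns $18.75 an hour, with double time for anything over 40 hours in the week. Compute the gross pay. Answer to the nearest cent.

Tue: 5:53 AM–5:40 PM = 11 h 47 min; less 45 min break → 11 h 2 min
Wed: 7:05 AM–3:07 PM = 8 h 2 min; less 45 min break → 7 h 17 min
Thu: 9:57 AM–9:36 PM = 11 h 39 min; less 45 min break → 10 h 54 min
Fri: 8:39 AM–5:18 PM = 8 h 39 min; less 45 min break → 7 h 54 min
Sat: 11:09 AM–9:27 PM = 10 h 18 min; less 45 min break → 9 h 33 min
Total worked: 46 h 40 min = 2800 min.
Regular 40 h 0 min = 2400 min at $18.75/h; overtime 6 h 40 min = 400 min at $37.50/h.
Pay = (2400 × $18.75 + 400 × $37.50) ÷ 60 = $1000.00.

$1000.00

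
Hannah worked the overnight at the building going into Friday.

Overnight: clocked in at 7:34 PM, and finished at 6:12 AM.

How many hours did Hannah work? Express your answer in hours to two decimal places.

10.63 hours

Overnight: 7:34 PM → midnight = 4 h 26 min; midnight → 6:12 AM = 6 h 12 min; span 10 h 38 min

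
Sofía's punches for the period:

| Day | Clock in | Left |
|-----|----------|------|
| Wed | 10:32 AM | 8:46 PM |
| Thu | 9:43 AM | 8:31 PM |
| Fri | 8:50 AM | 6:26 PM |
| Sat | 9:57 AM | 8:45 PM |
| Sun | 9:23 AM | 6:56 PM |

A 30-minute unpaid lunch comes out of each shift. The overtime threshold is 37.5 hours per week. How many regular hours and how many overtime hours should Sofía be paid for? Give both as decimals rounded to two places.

Wed: 10:32 AM–8:46 PM = 10 h 14 min; less 30 min break → 9 h 44 min
Thu: 9:43 AM–8:31 PM = 10 h 48 min; less 30 min break → 10 h 18 min
Fri: 8:50 AM–6:26 PM = 9 h 36 min; less 30 min break → 9 h 6 min
Sat: 9:57 AM–8:45 PM = 10 h 48 min; less 30 min break → 10 h 18 min
Sun: 9:23 AM–6:56 PM = 9 h 33 min; less 30 min break → 9 h 3 min
Total worked: 48 h 29 min = 48.48 h.
Threshold 37.5 h → overtime 10 h 59 min, regular 37 h 30 min.

Regular 37.50 hours, overtime 10.98 hours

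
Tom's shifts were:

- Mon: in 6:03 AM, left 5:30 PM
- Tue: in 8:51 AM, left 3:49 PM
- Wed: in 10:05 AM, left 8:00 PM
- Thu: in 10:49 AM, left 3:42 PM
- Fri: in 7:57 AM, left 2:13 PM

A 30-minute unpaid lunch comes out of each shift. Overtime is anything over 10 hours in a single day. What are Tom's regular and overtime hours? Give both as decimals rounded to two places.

Regular 36.03 hours, overtime 0.95 hours

Mon: 6:03 AM–5:30 PM = 11 h 27 min; less 30 min break → 10 h 57 min
Tue: 8:51 AM–3:49 PM = 6 h 58 min; less 30 min break → 6 h 28 min
Wed: 10:05 AM–8:00 PM = 9 h 55 min; less 30 min break → 9 h 25 min
Thu: 10:49 AM–3:42 PM = 4 h 53 min; less 30 min break → 4 h 23 min
Fri: 7:57 AM–2:13 PM = 6 h 16 min; less 30 min break → 5 h 46 min
Mon reg 10 h 0 min / OT 0 h 57 min; Tue reg 6 h 28 min / OT 0 h 0 min; Wed reg 9 h 25 min / OT 0 h 0 min; Thu reg 4 h 23 min / OT 0 h 0 min; Fri reg 5 h 46 min / OT 0 h 0 min.
Totals: regular 36 h 2 min, overtime 0 h 57 min.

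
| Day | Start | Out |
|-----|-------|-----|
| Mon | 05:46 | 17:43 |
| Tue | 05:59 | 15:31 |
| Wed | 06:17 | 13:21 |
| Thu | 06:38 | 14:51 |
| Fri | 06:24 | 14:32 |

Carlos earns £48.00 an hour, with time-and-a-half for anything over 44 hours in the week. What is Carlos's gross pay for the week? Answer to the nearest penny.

Mon: 05:46–17:43 = 11 h 57 min
Tue: 05:59–15:31 = 9 h 32 min
Wed: 06:17–13:21 = 7 h 4 min
Thu: 06:38–14:51 = 8 h 13 min
Fri: 06:24–14:32 = 8 h 8 min
Total worked: 44 h 54 min = 2694 min.
Regular 44 h 0 min = 2640 min at £48.00/h; overtime 0 h 54 min = 54 min at £72.00/h.
Pay = (2640 × £48.00 + 54 × £72.00) ÷ 60 = £2176.80.

£2176.80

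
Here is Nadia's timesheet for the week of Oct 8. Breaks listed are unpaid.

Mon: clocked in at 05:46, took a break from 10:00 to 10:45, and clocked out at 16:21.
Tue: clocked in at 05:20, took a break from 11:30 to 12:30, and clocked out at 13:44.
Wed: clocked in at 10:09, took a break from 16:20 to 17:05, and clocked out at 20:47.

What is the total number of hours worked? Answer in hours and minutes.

27 h 7 min

Mon: 05:46–16:21 = 10 h 35 min; less 45 min break → 9 h 50 min
Tue: 05:20–13:44 = 8 h 24 min; less 60 min break → 7 h 24 min
Wed: 10:09–20:47 = 10 h 38 min; less 45 min break → 9 h 53 min
Total: 9 h 50 min + 7 h 24 min + 9 h 53 min = 27 h 7 min.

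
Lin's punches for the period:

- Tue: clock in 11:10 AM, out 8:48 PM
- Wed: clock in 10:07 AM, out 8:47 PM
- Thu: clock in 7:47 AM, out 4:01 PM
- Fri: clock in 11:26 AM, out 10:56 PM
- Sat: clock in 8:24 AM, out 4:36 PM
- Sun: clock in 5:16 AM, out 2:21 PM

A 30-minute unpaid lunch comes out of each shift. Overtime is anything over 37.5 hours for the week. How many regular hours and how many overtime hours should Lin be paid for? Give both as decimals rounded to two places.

Tue: 11:10 AM–8:48 PM = 9 h 38 min; less 30 min break → 9 h 8 min
Wed: 10:07 AM–8:47 PM = 10 h 40 min; less 30 min break → 10 h 10 min
Thu: 7:47 AM–4:01 PM = 8 h 14 min; less 30 min break → 7 h 44 min
Fri: 11:26 AM–10:56 PM = 11 h 30 min; less 30 min break → 11 h 0 min
Sat: 8:24 AM–4:36 PM = 8 h 12 min; less 30 min break → 7 h 42 min
Sun: 5:16 AM–2:21 PM = 9 h 5 min; less 30 min break → 8 h 35 min
Total worked: 54 h 19 min = 54.32 h.
Threshold 37.5 h → overtime 16 h 49 min, regular 37 h 30 min.

Regular 37.50 hours, overtime 16.82 hours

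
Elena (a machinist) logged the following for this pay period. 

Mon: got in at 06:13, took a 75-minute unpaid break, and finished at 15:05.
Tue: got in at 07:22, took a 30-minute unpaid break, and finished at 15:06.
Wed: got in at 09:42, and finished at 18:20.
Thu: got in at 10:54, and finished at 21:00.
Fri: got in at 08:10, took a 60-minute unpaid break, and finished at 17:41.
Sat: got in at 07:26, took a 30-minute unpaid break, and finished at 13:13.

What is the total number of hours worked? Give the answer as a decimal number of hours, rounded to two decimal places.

47.38 hours

Mon: 06:13–15:05 = 8 h 52 min; less 75 min break → 7 h 37 min
Tue: 07:22–15:06 = 7 h 44 min; less 30 min break → 7 h 14 min
Wed: 09:42–18:20 = 8 h 38 min
Thu: 10:54–21:00 = 10 h 6 min
Fri: 08:10–17:41 = 9 h 31 min; less 60 min break → 8 h 31 min
Sat: 07:26–13:13 = 5 h 47 min; less 30 min break → 5 h 17 min
Total: 7 h 37 min + 7 h 14 min + 8 h 38 min + 10 h 6 min + 8 h 31 min + 5 h 17 min = 47 h 23 min.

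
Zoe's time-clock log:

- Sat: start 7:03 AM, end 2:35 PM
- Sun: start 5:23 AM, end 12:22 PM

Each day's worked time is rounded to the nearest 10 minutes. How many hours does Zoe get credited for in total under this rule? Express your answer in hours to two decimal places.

14.50 hours

Sat: 7:03 AM–2:35 PM = 7 h 32 min → rounds to 7 h 30 min
Sun: 5:23 AM–12:22 PM = 6 h 59 min → rounds to 7 h 0 min
Total credited: 14 h 30 min.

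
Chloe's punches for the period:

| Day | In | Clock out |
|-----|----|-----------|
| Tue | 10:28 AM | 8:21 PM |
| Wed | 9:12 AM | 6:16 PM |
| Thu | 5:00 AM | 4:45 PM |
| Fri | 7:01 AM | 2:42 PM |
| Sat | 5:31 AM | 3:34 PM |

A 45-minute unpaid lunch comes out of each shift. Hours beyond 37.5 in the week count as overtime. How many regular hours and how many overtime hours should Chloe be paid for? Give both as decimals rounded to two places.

Tue: 10:28 AM–8:21 PM = 9 h 53 min; less 45 min break → 9 h 8 min
Wed: 9:12 AM–6:16 PM = 9 h 4 min; less 45 min break → 8 h 19 min
Thu: 5:00 AM–4:45 PM = 11 h 45 min; less 45 min break → 11 h 0 min
Fri: 7:01 AM–2:42 PM = 7 h 41 min; less 45 min break → 6 h 56 min
Sat: 5:31 AM–3:34 PM = 10 h 3 min; less 45 min break → 9 h 18 min
Total worked: 44 h 41 min = 44.68 h.
Threshold 37.5 h → overtime 7 h 11 min, regular 37 h 30 min.

Regular 37.50 hours, overtime 7.18 hours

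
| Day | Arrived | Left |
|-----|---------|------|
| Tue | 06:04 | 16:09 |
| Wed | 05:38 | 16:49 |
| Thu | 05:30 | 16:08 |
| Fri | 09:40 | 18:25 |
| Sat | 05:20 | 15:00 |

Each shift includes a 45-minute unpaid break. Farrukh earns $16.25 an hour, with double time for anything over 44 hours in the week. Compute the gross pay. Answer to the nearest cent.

Tue: 06:04–16:09 = 10 h 5 min; less 45 min break → 9 h 20 min
Wed: 05:38–16:49 = 11 h 11 min; less 45 min break → 10 h 26 min
Thu: 05:30–16:08 = 10 h 38 min; less 45 min break → 9 h 53 min
Fri: 09:40–18:25 = 8 h 45 min; less 45 min break → 8 h 0 min
Sat: 05:20–15:00 = 9 h 40 min; less 45 min break → 8 h 55 min
Total worked: 46 h 34 min = 2794 min.
Regular 44 h 0 min = 2640 min at $16.25/h; overtime 2 h 34 min = 154 min at $32.50/h.
Pay = (2640 × $16.25 + 154 × $32.50) ÷ 60 = $798.42.

$798.42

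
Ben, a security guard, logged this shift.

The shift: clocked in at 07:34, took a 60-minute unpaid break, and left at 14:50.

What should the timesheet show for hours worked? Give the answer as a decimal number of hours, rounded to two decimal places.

The shift: 07:34–14:50 = 7 h 16 min; less 60 min break → 6 h 16 min

6.27 hours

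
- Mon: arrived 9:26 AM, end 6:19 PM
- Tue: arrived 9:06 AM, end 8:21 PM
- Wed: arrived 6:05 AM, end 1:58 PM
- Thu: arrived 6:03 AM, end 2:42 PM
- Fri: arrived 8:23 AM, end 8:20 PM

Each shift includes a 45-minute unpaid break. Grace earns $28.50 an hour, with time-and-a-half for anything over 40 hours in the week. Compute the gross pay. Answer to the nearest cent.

Mon: 9:26 AM–6:19 PM = 8 h 53 min; less 45 min break → 8 h 8 min
Tue: 9:06 AM–8:21 PM = 11 h 15 min; less 45 min break → 10 h 30 min
Wed: 6:05 AM–1:58 PM = 7 h 53 min; less 45 min break → 7 h 8 min
Thu: 6:03 AM–2:42 PM = 8 h 39 min; less 45 min break → 7 h 54 min
Fri: 8:23 AM–8:20 PM = 11 h 57 min; less 45 min break → 11 h 12 min
Total worked: 44 h 52 min = 2692 min.
Regular 40 h 0 min = 2400 min at $28.50/h; overtime 4 h 52 min = 292 min at $42.75/h.
Pay = (2400 × $28.50 + 292 × $42.75) ÷ 60 = $1348.05.

$1348.05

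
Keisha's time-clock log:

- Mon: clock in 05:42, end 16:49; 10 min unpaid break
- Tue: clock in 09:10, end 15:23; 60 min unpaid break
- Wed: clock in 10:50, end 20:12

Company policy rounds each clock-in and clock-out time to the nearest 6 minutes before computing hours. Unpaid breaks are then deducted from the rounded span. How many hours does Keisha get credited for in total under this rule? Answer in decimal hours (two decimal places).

25.53 hours

Mon: in 05:42→05:42, out 16:49→16:48; 11 h 6 min − 10 min = 10 h 56 min
Tue: in 09:10→09:12, out 15:23→15:24; 6 h 12 min − 60 min = 5 h 12 min
Wed: in 10:50→10:48, out 20:12→20:12; 9 h 24 min
Total credited: 25 h 32 min.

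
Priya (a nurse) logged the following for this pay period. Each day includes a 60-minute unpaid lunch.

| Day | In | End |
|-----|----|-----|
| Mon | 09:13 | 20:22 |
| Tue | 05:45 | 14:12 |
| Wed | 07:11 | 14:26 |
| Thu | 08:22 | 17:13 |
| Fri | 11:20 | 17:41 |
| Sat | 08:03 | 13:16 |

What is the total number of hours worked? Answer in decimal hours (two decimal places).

41.27 hours

Mon: 09:13–20:22 = 11 h 9 min; less 60 min break → 10 h 9 min
Tue: 05:45–14:12 = 8 h 27 min; less 60 min break → 7 h 27 min
Wed: 07:11–14:26 = 7 h 15 min; less 60 min break → 6 h 15 min
Thu: 08:22–17:13 = 8 h 51 min; less 60 min break → 7 h 51 min
Fri: 11:20–17:41 = 6 h 21 min; less 60 min break → 5 h 21 min
Sat: 08:03–13:16 = 5 h 13 min; less 60 min break → 4 h 13 min
Total: 10 h 9 min + 7 h 27 min + 6 h 15 min + 7 h 51 min + 5 h 21 min + 4 h 13 min = 41 h 16 min.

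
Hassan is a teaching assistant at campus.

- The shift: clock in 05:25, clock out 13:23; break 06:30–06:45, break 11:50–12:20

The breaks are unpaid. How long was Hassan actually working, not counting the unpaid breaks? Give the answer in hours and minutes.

7 h 13 min

The shift: 05:25–13:23 = 7 h 58 min; less 45 min break → 7 h 13 min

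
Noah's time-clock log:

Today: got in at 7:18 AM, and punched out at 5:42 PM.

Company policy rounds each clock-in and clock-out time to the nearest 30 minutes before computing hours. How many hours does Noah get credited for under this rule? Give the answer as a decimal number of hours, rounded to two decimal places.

Today: in 7:18 AM→7:30 AM, out 5:42 PM→5:30 PM; 10 h 0 min

10.00 hours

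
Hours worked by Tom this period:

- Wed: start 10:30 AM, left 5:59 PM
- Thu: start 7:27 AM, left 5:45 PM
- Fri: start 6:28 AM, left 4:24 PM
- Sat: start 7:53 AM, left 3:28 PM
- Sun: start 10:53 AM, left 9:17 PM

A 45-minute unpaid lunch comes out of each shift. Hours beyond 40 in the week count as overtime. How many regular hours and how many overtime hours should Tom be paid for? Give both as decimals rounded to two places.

Regular 40.00 hours, overtime 1.95 hours

Wed: 10:30 AM–5:59 PM = 7 h 29 min; less 45 min break → 6 h 44 min
Thu: 7:27 AM–5:45 PM = 10 h 18 min; less 45 min break → 9 h 33 min
Fri: 6:28 AM–4:24 PM = 9 h 56 min; less 45 min break → 9 h 11 min
Sat: 7:53 AM–3:28 PM = 7 h 35 min; less 45 min break → 6 h 50 min
Sun: 10:53 AM–9:17 PM = 10 h 24 min; less 45 min break → 9 h 39 min
Total worked: 41 h 57 min = 41.95 h.
Threshold 40 h → overtime 1 h 57 min, regular 40 h 0 min.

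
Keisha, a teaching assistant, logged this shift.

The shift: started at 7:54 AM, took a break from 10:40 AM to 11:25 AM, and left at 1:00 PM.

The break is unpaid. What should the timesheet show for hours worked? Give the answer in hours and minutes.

The shift: 7:54 AM–1:00 PM = 5 h 6 min; less 45 min break → 4 h 21 min

4 h 21 min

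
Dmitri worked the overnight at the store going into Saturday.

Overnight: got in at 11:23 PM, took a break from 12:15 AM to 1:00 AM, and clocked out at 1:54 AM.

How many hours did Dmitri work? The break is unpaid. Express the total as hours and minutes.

Overnight: 11:23 PM → midnight = 0 h 37 min; midnight → 1:54 AM = 1 h 54 min; span 2 h 31 min; less 45 min break → 1 h 46 min

1 h 46 min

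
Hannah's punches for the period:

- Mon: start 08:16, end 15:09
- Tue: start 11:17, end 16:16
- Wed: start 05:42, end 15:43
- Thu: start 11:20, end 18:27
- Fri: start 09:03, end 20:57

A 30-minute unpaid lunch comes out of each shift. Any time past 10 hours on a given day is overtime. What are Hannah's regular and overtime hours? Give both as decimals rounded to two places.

Mon: 08:16–15:09 = 6 h 53 min; less 30 min break → 6 h 23 min
Tue: 11:17–16:16 = 4 h 59 min; less 30 min break → 4 h 29 min
Wed: 05:42–15:43 = 10 h 1 min; less 30 min break → 9 h 31 min
Thu: 11:20–18:27 = 7 h 7 min; less 30 min break → 6 h 37 min
Fri: 09:03–20:57 = 11 h 54 min; less 30 min break → 11 h 24 min
Mon reg 6 h 23 min / OT 0 h 0 min; Tue reg 4 h 29 min / OT 0 h 0 min; Wed reg 9 h 31 min / OT 0 h 0 min; Thu reg 6 h 37 min / OT 0 h 0 min; Fri reg 10 h 0 min / OT 1 h 24 min.
Totals: regular 37 h 0 min, overtime 1 h 24 min.

Regular 37.00 hours, overtime 1.40 hours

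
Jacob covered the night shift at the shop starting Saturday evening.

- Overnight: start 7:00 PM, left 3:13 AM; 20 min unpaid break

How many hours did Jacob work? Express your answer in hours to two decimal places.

Overnight: 7:00 PM → midnight = 5 h 0 min; midnight → 3:13 AM = 3 h 13 min; span 8 h 13 min; less 20 min break → 7 h 53 min

7.88 hours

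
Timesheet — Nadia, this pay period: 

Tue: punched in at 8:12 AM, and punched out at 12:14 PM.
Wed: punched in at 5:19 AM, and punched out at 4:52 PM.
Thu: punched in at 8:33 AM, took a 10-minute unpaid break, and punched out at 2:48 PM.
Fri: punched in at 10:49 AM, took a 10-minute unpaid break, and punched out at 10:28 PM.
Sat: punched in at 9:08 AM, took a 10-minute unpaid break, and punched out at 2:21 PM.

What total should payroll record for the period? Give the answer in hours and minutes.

38 h 12 min

Tue: 8:12 AM–12:14 PM = 4 h 2 min
Wed: 5:19 AM–4:52 PM = 11 h 33 min
Thu: 8:33 AM–2:48 PM = 6 h 15 min; less 10 min break → 6 h 5 min
Fri: 10:49 AM–10:28 PM = 11 h 39 min; less 10 min break → 11 h 29 min
Sat: 9:08 AM–2:21 PM = 5 h 13 min; less 10 min break → 5 h 3 min
Total: 4 h 2 min + 11 h 33 min + 6 h 5 min + 11 h 29 min + 5 h 3 min = 38 h 12 min.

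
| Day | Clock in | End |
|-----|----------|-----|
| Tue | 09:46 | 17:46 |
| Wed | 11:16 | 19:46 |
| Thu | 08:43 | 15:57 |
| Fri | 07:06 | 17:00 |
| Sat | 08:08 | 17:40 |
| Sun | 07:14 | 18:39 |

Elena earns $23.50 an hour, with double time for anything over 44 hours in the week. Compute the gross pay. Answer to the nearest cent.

Tue: 09:46–17:46 = 8 h 0 min
Wed: 11:16–19:46 = 8 h 30 min
Thu: 08:43–15:57 = 7 h 14 min
Fri: 07:06–17:00 = 9 h 54 min
Sat: 08:08–17:40 = 9 h 32 min
Sun: 07:14–18:39 = 11 h 25 min
Total worked: 54 h 35 min = 3275 min.
Regular 44 h 0 min = 2640 min at $23.50/h; overtime 10 h 35 min = 635 min at $47.00/h.
Pay = (2640 × $23.50 + 635 × $47.00) ÷ 60 = $1531.42.

$1531.42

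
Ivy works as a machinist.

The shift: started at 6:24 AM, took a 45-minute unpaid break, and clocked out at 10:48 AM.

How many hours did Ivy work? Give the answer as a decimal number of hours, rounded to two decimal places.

The shift: 6:24 AM–10:48 AM = 4 h 24 min; less 45 min break → 3 h 39 min

3.65 hours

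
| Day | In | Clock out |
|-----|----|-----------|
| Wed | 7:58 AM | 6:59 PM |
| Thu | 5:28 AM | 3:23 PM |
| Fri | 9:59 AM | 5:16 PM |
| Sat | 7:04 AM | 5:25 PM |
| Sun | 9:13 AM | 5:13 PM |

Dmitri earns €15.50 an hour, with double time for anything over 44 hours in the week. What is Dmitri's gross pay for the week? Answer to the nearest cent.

Wed: 7:58 AM–6:59 PM = 11 h 1 min
Thu: 5:28 AM–3:23 PM = 9 h 55 min
Fri: 9:59 AM–5:16 PM = 7 h 17 min
Sat: 7:04 AM–5:25 PM = 10 h 21 min
Sun: 9:13 AM–5:13 PM = 8 h 0 min
Total worked: 46 h 34 min = 2794 min.
Regular 44 h 0 min = 2640 min at €15.50/h; overtime 2 h 34 min = 154 min at €31.00/h.
Pay = (2640 × €15.50 + 154 × €31.00) ÷ 60 = €761.57.

€761.57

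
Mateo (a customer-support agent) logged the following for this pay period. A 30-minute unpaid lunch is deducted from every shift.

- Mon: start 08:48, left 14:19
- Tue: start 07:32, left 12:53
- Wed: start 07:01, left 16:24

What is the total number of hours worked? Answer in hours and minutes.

18 h 45 min

Mon: 08:48–14:19 = 5 h 31 min; less 30 min break → 5 h 1 min
Tue: 07:32–12:53 = 5 h 21 min; less 30 min break → 4 h 51 min
Wed: 07:01–16:24 = 9 h 23 min; less 30 min break → 8 h 53 min
Total: 5 h 1 min + 4 h 51 min + 8 h 53 min = 18 h 45 min.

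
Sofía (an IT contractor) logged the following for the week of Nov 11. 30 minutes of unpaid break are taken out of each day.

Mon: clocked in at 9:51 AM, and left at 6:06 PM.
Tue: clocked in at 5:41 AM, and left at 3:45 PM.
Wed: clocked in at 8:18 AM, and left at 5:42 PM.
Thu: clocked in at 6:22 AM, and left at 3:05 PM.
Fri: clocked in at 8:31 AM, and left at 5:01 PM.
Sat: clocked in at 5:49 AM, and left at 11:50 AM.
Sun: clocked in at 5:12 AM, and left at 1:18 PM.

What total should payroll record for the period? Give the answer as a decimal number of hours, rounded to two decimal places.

55.55 hours

Mon: 9:51 AM–6:06 PM = 8 h 15 min; less 30 min break → 7 h 45 min
Tue: 5:41 AM–3:45 PM = 10 h 4 min; less 30 min break → 9 h 34 min
Wed: 8:18 AM–5:42 PM = 9 h 24 min; less 30 min break → 8 h 54 min
Thu: 6:22 AM–3:05 PM = 8 h 43 min; less 30 min break → 8 h 13 min
Fri: 8:31 AM–5:01 PM = 8 h 30 min; less 30 min break → 8 h 0 min
Sat: 5:49 AM–11:50 AM = 6 h 1 min; less 30 min break → 5 h 31 min
Sun: 5:12 AM–1:18 PM = 8 h 6 min; less 30 min break → 7 h 36 min
Total: 7 h 45 min + 9 h 34 min + 8 h 54 min + 8 h 13 min + 8 h 0 min + 5 h 31 min + 7 h 36 min = 55 h 33 min.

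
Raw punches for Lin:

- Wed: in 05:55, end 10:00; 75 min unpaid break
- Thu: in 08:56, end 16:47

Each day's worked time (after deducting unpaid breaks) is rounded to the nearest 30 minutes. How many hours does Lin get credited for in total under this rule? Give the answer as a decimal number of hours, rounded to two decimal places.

11.00 hours

Wed: 05:55–10:00 = 4 h 5 min − 75 min = 2 h 50 min → rounds to 3 h 0 min
Thu: 08:56–16:47 = 7 h 51 min → rounds to 8 h 0 min
Total credited: 11 h 0 min.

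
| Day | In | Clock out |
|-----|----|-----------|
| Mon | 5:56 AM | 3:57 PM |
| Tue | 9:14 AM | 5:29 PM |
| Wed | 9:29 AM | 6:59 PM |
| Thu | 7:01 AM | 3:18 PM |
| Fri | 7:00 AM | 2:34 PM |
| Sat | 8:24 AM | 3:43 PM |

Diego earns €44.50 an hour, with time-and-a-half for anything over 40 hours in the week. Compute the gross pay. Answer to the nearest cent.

€2509.80

Mon: 5:56 AM–3:57 PM = 10 h 1 min
Tue: 9:14 AM–5:29 PM = 8 h 15 min
Wed: 9:29 AM–6:59 PM = 9 h 30 min
Thu: 7:01 AM–3:18 PM = 8 h 17 min
Fri: 7:00 AM–2:34 PM = 7 h 34 min
Sat: 8:24 AM–3:43 PM = 7 h 19 min
Total worked: 50 h 56 min = 3056 min.
Regular 40 h 0 min = 2400 min at €44.50/h; overtime 10 h 56 min = 656 min at €66.75/h.
Pay = (2400 × €44.50 + 656 × €66.75) ÷ 60 = €2509.80.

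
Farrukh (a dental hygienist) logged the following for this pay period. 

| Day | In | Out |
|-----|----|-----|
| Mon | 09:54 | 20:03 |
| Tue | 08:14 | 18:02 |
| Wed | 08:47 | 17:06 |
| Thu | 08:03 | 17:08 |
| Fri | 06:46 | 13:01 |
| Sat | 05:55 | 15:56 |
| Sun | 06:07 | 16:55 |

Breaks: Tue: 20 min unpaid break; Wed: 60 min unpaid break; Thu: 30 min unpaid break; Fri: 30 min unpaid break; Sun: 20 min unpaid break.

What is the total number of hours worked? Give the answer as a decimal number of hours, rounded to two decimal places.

Mon: 09:54–20:03 = 10 h 9 min
Tue: 08:14–18:02 = 9 h 48 min; less 20 min break → 9 h 28 min
Wed: 08:47–17:06 = 8 h 19 min; less 60 min break → 7 h 19 min
Thu: 08:03–17:08 = 9 h 5 min; less 30 min break → 8 h 35 min
Fri: 06:46–13:01 = 6 h 15 min; less 30 min break → 5 h 45 min
Sat: 05:55–15:56 = 10 h 1 min
Sun: 06:07–16:55 = 10 h 48 min; less 20 min break → 10 h 28 min
Total: 10 h 9 min + 9 h 28 min + 7 h 19 min + 8 h 35 min + 5 h 45 min + 10 h 1 min + 10 h 28 min = 61 h 45 min.

61.75 hours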